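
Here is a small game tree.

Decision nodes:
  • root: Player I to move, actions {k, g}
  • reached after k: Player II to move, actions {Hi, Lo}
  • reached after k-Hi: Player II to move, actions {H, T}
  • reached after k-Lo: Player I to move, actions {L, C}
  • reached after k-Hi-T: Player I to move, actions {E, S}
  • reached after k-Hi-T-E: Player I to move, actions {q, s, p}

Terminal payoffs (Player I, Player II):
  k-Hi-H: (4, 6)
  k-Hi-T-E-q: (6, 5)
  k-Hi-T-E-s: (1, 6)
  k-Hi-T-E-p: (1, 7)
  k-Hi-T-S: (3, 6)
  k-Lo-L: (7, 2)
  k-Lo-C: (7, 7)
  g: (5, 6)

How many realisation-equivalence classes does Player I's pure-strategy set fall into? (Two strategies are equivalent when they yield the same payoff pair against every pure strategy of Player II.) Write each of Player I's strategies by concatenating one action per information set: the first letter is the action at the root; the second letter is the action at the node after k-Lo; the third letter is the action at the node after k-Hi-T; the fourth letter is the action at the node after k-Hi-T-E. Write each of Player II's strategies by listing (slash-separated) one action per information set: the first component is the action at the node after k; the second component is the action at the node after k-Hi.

Player I has 24 pure strategies: kLEq, kLEs, kLEp, kLSq, kLSs, kLSp, kCEq, kCEs, kCEp, kCSq, kCSs, kCSp, gLEq, gLEs, gLEp, gLSq, gLSs, gLSp, gCEq, gCEs, gCEp, gCSq, gCSs, gCSp. Columns: Hi/H, Hi/T, Lo/H, Lo/T.
{kLEq} → row (4,6) (6,5) (7,2) (7,2)
{kLEs} → row (4,6) (1,6) (7,2) (7,2)
{kLEp} → row (4,6) (1,7) (7,2) (7,2)
{kLSq, kLSs, kLSp} → row (4,6) (3,6) (7,2) (7,2)
{kCEq} → row (4,6) (6,5) (7,7) (7,7)
{kCEs} → row (4,6) (1,6) (7,7) (7,7)
{kCEp} → row (4,6) (1,7) (7,7) (7,7)
{kCSq, kCSs, kCSp} → row (4,6) (3,6) (7,7) (7,7)
{gLEq, gLEs, gLEp, gLSq, gLSs, gLSp, gCEq, gCEs, gCEp, gCSq, gCSs, gCSp} → row (5,6) (5,6) (5,6) (5,6)
That's 9 distinct rows out of 24 strategies.

9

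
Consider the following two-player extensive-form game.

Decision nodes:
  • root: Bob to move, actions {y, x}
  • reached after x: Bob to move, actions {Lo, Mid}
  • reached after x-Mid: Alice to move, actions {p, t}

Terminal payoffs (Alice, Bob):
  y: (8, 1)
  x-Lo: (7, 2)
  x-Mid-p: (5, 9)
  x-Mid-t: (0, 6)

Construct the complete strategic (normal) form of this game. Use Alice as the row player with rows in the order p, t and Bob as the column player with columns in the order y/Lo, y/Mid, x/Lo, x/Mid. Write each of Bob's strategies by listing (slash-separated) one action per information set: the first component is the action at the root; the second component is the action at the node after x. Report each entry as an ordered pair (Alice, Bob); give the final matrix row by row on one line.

         y/Lo    y/Mid     x/Lo    x/Mid
   p    (8,1)    (8,1)    (7,2)    (5,9)
   t    (8,1)    (8,1)    (7,2)    (0,6)

p: (8,1) (8,1) (7,2) (5,9) | t: (8,1) (8,1) (7,2) (0,6)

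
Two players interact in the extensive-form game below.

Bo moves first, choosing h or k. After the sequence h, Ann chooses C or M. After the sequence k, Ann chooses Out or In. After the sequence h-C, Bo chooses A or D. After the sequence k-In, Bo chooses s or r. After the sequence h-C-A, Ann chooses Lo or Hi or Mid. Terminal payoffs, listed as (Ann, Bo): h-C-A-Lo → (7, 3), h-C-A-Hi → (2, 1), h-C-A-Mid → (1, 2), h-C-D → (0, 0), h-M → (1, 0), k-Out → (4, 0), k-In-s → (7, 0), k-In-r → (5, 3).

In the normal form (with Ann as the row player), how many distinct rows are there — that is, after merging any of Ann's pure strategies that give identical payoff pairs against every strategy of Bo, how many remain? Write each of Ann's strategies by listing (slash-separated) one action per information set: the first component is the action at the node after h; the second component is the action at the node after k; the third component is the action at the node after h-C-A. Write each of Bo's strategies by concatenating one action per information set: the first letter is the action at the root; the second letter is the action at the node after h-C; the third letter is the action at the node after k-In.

Ann has 12 pure strategies: C/Out/Lo, C/Out/Hi, C/Out/Mid, C/In/Lo, C/In/Hi, C/In/Mid, M/Out/Lo, M/Out/Hi, M/Out/Mid, M/In/Lo, M/In/Hi, M/In/Mid. Columns: hAs, hAr, hDs, hDr, kAs, kAr, kDs, kDr.
{C/Out/Lo} → row (7,3) (7,3) (0,0) (0,0) (4,0) (4,0) (4,0) (4,0)
{C/Out/Hi} → row (2,1) (2,1) (0,0) (0,0) (4,0) (4,0) (4,0) (4,0)
{C/Out/Mid} → row (1,2) (1,2) (0,0) (0,0) (4,0) (4,0) (4,0) (4,0)
{C/In/Lo} → row (7,3) (7,3) (0,0) (0,0) (7,0) (5,3) (7,0) (5,3)
{C/In/Hi} → row (2,1) (2,1) (0,0) (0,0) (7,0) (5,3) (7,0) (5,3)
{C/In/Mid} → row (1,2) (1,2) (0,0) (0,0) (7,0) (5,3) (7,0) (5,3)
{M/Out/Lo, M/Out/Hi, M/Out/Mid} → row (1,0) (1,0) (1,0) (1,0) (4,0) (4,0) (4,0) (4,0)
{M/In/Lo, M/In/Hi, M/In/Mid} → row (1,0) (1,0) (1,0) (1,0) (7,0) (5,3) (7,0) (5,3)
That's 8 distinct rows out of 12 strategies.

8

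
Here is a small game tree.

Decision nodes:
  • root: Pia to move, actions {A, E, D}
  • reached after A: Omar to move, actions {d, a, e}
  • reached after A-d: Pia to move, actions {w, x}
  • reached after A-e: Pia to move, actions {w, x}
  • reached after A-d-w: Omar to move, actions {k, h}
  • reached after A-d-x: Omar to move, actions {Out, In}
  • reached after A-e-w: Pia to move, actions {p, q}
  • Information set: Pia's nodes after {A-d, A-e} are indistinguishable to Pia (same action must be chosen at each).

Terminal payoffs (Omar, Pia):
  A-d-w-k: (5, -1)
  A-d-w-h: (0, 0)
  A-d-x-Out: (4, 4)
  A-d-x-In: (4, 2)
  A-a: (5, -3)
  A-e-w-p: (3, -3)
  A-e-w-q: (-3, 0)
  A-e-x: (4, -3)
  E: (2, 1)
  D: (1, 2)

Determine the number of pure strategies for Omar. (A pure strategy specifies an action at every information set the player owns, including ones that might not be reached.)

12

Omar owns the node after A with actions {d, a, e} — three choices.
Omar owns the node after A-d-w with actions {k, h} — two choices.
Omar owns the node after A-d-x with actions {Out, In} — two choices.
A pure strategy fixes one action at each information set independently, so the count is the product 3 × 2 × 2 = 12.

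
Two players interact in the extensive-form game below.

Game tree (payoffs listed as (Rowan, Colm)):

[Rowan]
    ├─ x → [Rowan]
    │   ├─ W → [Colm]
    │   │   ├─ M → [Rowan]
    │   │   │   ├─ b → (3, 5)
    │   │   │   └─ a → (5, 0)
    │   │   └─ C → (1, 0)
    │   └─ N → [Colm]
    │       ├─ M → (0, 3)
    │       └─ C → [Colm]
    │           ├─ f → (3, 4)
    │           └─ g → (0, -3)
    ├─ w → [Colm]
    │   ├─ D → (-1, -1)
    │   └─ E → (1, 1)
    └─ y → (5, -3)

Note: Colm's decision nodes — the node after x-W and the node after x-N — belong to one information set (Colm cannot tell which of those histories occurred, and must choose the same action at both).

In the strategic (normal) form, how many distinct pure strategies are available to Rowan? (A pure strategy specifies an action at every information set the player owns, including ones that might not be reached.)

12

Rowan owns the root with actions {x, w, y} — three choices.
Rowan owns the node after x with actions {W, N} — two choices.
Rowan owns the node after x-W-M with actions {b, a} — two choices.
A pure strategy fixes one action at each information set independently, so the count is the product 3 × 2 × 2 = 12.
(For reference, Colm has 8 pure strategies, giving a 12×8 normal-form matrix.)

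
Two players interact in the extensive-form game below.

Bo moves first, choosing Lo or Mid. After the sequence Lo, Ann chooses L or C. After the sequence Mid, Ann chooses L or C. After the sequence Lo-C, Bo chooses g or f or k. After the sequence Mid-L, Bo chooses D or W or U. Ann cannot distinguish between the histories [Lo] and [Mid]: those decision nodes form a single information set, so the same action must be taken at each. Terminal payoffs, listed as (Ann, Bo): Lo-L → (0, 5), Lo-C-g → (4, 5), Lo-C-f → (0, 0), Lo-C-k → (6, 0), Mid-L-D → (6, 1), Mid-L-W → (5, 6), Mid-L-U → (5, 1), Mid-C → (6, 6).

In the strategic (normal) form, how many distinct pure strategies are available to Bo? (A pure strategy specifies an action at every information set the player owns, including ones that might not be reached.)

Bo owns the root with actions {Lo, Mid} — two choices.
Bo owns the node after Lo-C with actions {g, f, k} — three choices.
Bo owns the node after Mid-L with actions {D, W, U} — three choices.
A pure strategy fixes one action at each information set independently, so the count is the product 2 × 3 × 3 = 18.
(For reference, Ann has 2 pure strategies, giving a 18×2 normal-form matrix.)

18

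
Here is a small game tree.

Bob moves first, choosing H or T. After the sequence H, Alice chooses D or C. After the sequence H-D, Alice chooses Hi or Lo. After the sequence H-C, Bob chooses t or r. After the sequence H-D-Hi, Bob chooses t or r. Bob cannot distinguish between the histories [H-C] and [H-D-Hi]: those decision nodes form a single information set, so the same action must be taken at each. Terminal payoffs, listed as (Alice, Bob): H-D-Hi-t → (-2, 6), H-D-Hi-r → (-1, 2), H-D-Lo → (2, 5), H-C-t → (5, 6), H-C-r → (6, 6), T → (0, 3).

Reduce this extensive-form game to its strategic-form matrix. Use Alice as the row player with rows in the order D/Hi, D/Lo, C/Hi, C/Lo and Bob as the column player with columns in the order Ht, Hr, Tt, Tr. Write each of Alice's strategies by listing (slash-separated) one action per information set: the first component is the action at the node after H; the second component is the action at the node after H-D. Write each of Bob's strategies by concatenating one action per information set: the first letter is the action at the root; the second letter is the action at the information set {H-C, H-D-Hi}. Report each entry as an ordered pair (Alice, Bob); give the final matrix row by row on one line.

D/Hi: (-2,6) (-1,2) (0,3) (0,3) | D/Lo: (2,5) (2,5) (0,3) (0,3) | C/Hi: (5,6) (6,6) (0,3) (0,3) | C/Lo: (5,6) (6,6) (0,3) (0,3)

           Ht       Hr       Tt       Tr
D/Hi   (-2,6)   (-1,2)    (0,3)    (0,3)
D/Lo    (2,5)    (2,5)    (0,3)    (0,3)
C/Hi    (5,6)    (6,6)    (0,3)    (0,3)
C/Lo    (5,6)    (6,6)    (0,3)    (0,3)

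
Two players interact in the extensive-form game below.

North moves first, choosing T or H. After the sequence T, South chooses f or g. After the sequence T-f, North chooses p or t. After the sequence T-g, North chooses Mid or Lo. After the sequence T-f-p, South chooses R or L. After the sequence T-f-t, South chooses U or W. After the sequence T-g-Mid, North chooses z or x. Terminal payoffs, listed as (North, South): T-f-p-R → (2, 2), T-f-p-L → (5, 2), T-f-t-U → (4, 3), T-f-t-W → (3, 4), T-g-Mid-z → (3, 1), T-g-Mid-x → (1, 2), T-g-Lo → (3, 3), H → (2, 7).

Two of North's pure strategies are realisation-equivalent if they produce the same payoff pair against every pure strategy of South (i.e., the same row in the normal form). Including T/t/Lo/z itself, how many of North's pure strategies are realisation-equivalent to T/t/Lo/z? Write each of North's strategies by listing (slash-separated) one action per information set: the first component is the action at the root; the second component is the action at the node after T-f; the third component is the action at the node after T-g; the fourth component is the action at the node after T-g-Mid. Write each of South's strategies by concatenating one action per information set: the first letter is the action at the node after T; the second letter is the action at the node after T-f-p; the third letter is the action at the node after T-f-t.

2

Row for T/t/Lo/z (columns fRU, fRW, fLU, fLW, gRU, gRW, gLU, gLW): (4,3) (3,4) (4,3) (3,4) (3,3) (3,3) (3,3) (3,3).
Under T/t/Lo/z, North's choice at the node after T-g-Mid can never be reached regardless of what South does, so varying those choices leaves every outcome unchanged.
Holding the reachable choices fixed and varying the unreachable one freely already gives 2 equivalent strategies.
No other strategy reproduces this row, so those 2 are the full class: T/t/Lo/z, T/t/Lo/x.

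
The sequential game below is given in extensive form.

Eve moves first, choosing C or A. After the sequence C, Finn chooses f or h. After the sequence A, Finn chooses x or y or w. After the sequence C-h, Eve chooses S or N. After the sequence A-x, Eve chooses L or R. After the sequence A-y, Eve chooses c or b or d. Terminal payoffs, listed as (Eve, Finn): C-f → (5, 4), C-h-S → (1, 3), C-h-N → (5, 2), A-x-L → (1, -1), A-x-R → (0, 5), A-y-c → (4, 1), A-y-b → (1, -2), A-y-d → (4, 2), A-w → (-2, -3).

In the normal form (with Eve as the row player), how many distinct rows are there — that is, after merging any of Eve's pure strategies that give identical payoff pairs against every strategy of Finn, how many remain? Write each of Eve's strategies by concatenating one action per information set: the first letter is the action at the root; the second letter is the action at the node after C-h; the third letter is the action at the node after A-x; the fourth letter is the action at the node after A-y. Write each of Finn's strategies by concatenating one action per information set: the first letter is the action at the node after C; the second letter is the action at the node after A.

Eve has 24 pure strategies: CSLc, CSLb, CSLd, CSRc, CSRb, CSRd, CNLc, CNLb, CNLd, CNRc, CNRb, CNRd, ASLc, ASLb, ASLd, ASRc, ASRb, ASRd, ANLc, ANLb, ANLd, ANRc, ANRb, ANRd. Columns: fx, fy, fw, hx, hy, hw.
{CSLc, CSLb, CSLd, CSRc, CSRb, CSRd} → row (5,4) (5,4) (5,4) (1,3) (1,3) (1,3)
{CNLc, CNLb, CNLd, CNRc, CNRb, CNRd} → row (5,4) (5,4) (5,4) (5,2) (5,2) (5,2)
{ASLc, ANLc} → row (1,-1) (4,1) (-2,-3) (1,-1) (4,1) (-2,-3)
{ASLb, ANLb} → row (1,-1) (1,-2) (-2,-3) (1,-1) (1,-2) (-2,-3)
{ASLd, ANLd} → row (1,-1) (4,2) (-2,-3) (1,-1) (4,2) (-2,-3)
{ASRc, ANRc} → row (0,5) (4,1) (-2,-3) (0,5) (4,1) (-2,-3)
{ASRb, ANRb} → row (0,5) (1,-2) (-2,-3) (0,5) (1,-2) (-2,-3)
{ASRd, ANRd} → row (0,5) (4,2) (-2,-3) (0,5) (4,2) (-2,-3)
That's 8 distinct rows out of 24 strategies.

8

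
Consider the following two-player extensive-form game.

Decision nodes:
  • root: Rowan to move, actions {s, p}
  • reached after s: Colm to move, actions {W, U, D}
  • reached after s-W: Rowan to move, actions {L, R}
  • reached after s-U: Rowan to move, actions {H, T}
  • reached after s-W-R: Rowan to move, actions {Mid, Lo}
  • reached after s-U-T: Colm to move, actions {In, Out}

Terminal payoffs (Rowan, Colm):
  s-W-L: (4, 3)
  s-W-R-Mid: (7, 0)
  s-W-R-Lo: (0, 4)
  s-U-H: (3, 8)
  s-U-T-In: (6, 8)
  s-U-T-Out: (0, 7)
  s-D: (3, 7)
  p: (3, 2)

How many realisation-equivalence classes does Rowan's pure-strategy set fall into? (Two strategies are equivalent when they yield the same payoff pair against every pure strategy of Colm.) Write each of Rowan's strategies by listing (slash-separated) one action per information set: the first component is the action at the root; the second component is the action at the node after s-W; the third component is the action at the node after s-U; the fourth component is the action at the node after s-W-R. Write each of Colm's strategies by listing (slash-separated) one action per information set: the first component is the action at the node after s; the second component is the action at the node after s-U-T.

Rowan has 16 pure strategies: s/L/H/Mid, s/L/H/Lo, s/L/T/Mid, s/L/T/Lo, s/R/H/Mid, s/R/H/Lo, s/R/T/Mid, s/R/T/Lo, p/L/H/Mid, p/L/H/Lo, p/L/T/Mid, p/L/T/Lo, p/R/H/Mid, p/R/H/Lo, p/R/T/Mid, p/R/T/Lo. Columns: W/In, W/Out, U/In, U/Out, D/In, D/Out.
{s/L/H/Mid, s/L/H/Lo} → row (4,3) (4,3) (3,8) (3,8) (3,7) (3,7)
{s/L/T/Mid, s/L/T/Lo} → row (4,3) (4,3) (6,8) (0,7) (3,7) (3,7)
{s/R/H/Mid} → row (7,0) (7,0) (3,8) (3,8) (3,7) (3,7)
{s/R/H/Lo} → row (0,4) (0,4) (3,8) (3,8) (3,7) (3,7)
{s/R/T/Mid} → row (7,0) (7,0) (6,8) (0,7) (3,7) (3,7)
{s/R/T/Lo} → row (0,4) (0,4) (6,8) (0,7) (3,7) (3,7)
{p/L/H/Mid, p/L/H/Lo, p/L/T/Mid, p/L/T/Lo, p/R/H/Mid, p/R/H/Lo, p/R/T/Mid, p/R/T/Lo} → row (3,2) (3,2) (3,2) (3,2) (3,2) (3,2)
That's 7 distinct rows out of 16 strategies.

7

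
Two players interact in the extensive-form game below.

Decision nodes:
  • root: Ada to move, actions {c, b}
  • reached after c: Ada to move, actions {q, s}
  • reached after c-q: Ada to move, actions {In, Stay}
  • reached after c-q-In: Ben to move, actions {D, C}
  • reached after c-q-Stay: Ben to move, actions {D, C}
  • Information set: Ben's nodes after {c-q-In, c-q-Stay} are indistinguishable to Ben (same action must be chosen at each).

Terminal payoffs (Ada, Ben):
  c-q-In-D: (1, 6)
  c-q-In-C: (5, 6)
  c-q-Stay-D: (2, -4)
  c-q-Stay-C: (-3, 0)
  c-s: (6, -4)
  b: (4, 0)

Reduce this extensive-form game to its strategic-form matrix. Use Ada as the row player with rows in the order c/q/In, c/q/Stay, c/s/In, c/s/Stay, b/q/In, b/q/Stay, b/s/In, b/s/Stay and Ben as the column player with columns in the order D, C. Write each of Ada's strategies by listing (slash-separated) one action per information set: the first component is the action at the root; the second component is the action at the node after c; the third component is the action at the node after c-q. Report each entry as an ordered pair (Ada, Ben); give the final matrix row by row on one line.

c/q/In: (1,6) (5,6) | c/q/Stay: (2,-4) (-3,0) | c/s/In: (6,-4) (6,-4) | c/s/Stay: (6,-4) (6,-4) | b/q/In: (4,0) (4,0) | b/q/Stay: (4,0) (4,0) | b/s/In: (4,0) (4,0) | b/s/Stay: (4,0) (4,0)

Row c/q/In: D→(1,6), C→(5,6)
Row c/q/Stay: D→(2,-4), C→(-3,0)
Row c/s/In: D→(6,-4), C→(6,-4)
Row c/s/Stay: D→(6,-4), C→(6,-4)
Row b/q/In: D→(4,0), C→(4,0)
Row b/q/Stay: D→(4,0), C→(4,0)
Row b/s/In: D→(4,0), C→(4,0)
Row b/s/Stay: D→(4,0), C→(4,0)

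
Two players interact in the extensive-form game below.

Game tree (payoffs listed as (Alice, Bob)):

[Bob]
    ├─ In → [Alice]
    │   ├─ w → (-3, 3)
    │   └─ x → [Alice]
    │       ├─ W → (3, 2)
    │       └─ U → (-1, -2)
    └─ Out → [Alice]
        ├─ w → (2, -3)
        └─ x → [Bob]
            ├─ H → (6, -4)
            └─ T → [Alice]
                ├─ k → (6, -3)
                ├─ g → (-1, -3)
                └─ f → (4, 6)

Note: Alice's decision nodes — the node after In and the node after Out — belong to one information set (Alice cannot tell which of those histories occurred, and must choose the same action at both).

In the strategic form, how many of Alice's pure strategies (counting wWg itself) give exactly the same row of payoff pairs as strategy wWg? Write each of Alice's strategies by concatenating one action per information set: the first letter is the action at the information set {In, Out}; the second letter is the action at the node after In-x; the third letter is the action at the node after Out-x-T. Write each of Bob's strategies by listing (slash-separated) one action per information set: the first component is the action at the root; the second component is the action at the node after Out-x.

Row for wWg (columns In/H, In/T, Out/H, Out/T): (-3,3) (-3,3) (2,-3) (2,-3).
Under wWg, Alice's choice at the node after In-x and at the node after Out-x-T can never be reached regardless of what Bob does, so varying those choices leaves every outcome unchanged.
Holding the reachable choices fixed and varying the unreachable ones freely already gives 2 × 3 = 6 equivalent strategies.
No other strategy reproduces this row, so those 6 are the full class: wWk, wWg, wWf, wUk, wUg, wUf.

6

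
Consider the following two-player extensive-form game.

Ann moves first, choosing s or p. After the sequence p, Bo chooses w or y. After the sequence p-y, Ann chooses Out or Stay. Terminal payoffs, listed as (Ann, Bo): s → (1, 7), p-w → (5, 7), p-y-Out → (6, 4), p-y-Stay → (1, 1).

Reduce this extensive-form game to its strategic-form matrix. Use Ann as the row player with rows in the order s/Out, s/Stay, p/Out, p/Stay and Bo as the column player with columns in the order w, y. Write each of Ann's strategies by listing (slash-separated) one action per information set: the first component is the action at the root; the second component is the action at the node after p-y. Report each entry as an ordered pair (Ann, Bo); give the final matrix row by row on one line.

s/Out: (1,7) (1,7) | s/Stay: (1,7) (1,7) | p/Out: (5,7) (6,4) | p/Stay: (5,7) (1,1)

Row s/Out: w→(1,7), y→(1,7)
Row s/Stay: w→(1,7), y→(1,7)
Row p/Out: w→(5,7), y→(6,4)
Row p/Stay: w→(5,7), y→(1,1)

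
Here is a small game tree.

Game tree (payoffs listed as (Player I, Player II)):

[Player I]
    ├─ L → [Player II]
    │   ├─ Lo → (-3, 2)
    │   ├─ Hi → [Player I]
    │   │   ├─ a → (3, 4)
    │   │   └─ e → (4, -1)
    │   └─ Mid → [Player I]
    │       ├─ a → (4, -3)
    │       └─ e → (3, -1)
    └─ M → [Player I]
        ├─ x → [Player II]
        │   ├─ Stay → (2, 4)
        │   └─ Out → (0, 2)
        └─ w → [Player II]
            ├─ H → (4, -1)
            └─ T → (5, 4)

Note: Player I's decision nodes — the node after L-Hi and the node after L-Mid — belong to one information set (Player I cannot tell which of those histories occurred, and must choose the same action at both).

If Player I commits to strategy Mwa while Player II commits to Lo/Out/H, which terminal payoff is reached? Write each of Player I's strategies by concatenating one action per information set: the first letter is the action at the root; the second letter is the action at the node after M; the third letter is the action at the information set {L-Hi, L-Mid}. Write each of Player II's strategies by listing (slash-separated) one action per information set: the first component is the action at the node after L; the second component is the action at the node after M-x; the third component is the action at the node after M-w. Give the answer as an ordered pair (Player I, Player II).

(4, -1)

Trace the play path from the root:
  Player I plays M
  Player I plays w at [M]
  Player II plays H at [M-w]
→ terminal payoff (4, -1).
(Player I's choice at the information set {L-Hi, L-Mid} is never reached on this path, so it doesn't affect the outcome.)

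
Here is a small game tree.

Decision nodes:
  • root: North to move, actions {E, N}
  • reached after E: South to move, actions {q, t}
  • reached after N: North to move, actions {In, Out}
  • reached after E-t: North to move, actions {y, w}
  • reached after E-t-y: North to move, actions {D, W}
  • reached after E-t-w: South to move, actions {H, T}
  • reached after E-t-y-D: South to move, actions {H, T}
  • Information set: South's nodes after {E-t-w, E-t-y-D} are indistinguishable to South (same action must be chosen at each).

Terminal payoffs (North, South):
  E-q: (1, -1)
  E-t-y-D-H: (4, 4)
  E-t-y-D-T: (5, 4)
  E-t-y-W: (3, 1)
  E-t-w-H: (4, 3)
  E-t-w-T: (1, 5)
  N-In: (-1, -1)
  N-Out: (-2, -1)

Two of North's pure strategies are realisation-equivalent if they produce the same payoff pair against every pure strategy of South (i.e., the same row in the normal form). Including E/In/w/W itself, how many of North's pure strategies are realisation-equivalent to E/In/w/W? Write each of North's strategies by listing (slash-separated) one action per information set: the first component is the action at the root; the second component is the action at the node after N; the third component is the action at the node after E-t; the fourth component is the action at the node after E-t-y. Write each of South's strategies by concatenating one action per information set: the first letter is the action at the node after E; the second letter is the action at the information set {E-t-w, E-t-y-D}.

4

Row for E/In/w/W (columns qH, qT, tH, tT): (1,-1) (1,-1) (4,3) (1,5).
Under E/In/w/W, North's choice at the node after N and at the node after E-t-y can never be reached regardless of what South does, so varying those choices leaves every outcome unchanged.
Holding the reachable choices fixed and varying the unreachable ones freely already gives 2 × 2 = 4 equivalent strategies.
No other strategy reproduces this row, so those 4 are the full class: E/In/w/D, E/In/w/W, E/Out/w/D, E/Out/w/W.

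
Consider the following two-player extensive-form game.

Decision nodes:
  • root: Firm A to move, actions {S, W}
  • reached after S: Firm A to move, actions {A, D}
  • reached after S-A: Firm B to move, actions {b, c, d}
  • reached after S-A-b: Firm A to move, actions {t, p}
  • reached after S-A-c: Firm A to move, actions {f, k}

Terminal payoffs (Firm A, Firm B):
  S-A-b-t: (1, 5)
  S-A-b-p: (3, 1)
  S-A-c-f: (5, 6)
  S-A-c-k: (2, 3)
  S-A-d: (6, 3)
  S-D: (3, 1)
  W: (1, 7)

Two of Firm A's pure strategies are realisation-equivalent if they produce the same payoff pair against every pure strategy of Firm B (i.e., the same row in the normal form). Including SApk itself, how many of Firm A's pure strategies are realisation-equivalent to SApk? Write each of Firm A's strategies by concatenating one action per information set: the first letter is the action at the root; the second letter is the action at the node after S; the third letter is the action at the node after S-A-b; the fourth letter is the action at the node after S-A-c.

1

Row for SApk (columns b, c, d): (3,1) (2,3) (6,3).
Every one of Firm A's information sets is on the play path for some reply by Firm B when Firm A follows SApk.
Changing the action at any of them therefore changes at least one column, so only SApk itself gives this row.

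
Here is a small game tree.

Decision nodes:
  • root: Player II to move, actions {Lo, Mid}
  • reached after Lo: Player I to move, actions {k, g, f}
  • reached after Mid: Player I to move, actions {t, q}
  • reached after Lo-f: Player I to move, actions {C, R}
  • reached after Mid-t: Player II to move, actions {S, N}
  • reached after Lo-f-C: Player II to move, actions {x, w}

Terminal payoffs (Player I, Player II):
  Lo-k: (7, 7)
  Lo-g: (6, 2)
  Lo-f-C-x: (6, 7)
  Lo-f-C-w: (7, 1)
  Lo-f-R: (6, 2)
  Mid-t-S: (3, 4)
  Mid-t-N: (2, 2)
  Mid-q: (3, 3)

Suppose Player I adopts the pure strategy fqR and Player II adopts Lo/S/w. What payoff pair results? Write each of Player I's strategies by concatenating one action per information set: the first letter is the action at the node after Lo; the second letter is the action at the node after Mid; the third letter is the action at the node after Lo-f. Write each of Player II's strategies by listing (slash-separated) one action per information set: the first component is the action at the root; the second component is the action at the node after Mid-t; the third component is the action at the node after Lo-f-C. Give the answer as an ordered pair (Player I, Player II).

Trace the play path from the root:
  Player II plays Lo
  Player I plays f at [Lo]
  Player I plays R at [Lo-f]
→ terminal payoff (6, 2).
(Player I's choice at the node after Mid is never reached on this path, so it doesn't affect the outcome.)

(6, 2)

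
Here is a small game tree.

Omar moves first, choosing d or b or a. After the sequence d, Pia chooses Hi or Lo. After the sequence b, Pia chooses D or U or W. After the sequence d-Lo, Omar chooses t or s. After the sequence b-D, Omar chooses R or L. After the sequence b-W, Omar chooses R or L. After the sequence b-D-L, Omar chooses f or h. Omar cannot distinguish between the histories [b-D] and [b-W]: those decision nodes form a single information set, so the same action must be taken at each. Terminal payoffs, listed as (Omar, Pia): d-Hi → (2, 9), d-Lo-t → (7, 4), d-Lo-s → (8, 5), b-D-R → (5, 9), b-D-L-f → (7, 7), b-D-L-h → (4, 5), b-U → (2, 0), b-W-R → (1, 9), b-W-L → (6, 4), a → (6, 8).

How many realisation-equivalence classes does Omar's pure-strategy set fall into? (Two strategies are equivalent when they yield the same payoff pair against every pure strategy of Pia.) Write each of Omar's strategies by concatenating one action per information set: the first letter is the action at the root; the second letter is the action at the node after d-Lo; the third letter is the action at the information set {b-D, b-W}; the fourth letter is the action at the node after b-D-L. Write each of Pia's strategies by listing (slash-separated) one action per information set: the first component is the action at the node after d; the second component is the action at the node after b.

6

Omar has 24 pure strategies: dtRf, dtRh, dtLf, dtLh, dsRf, dsRh, dsLf, dsLh, btRf, btRh, btLf, btLh, bsRf, bsRh, bsLf, bsLh, atRf, atRh, atLf, atLh, asRf, asRh, asLf, asLh. Columns: Hi/D, Hi/U, Hi/W, Lo/D, Lo/U, Lo/W.
{dtRf, dtRh, dtLf, dtLh} → row (2,9) (2,9) (2,9) (7,4) (7,4) (7,4)
{dsRf, dsRh, dsLf, dsLh} → row (2,9) (2,9) (2,9) (8,5) (8,5) (8,5)
{btRf, btRh, bsRf, bsRh} → row (5,9) (2,0) (1,9) (5,9) (2,0) (1,9)
{btLf, bsLf} → row (7,7) (2,0) (6,4) (7,7) (2,0) (6,4)
{btLh, bsLh} → row (4,5) (2,0) (6,4) (4,5) (2,0) (6,4)
{atRf, atRh, atLf, atLh, asRf, asRh, asLf, asLh} → row (6,8) (6,8) (6,8) (6,8) (6,8) (6,8)
That's 6 distinct rows out of 24 strategies.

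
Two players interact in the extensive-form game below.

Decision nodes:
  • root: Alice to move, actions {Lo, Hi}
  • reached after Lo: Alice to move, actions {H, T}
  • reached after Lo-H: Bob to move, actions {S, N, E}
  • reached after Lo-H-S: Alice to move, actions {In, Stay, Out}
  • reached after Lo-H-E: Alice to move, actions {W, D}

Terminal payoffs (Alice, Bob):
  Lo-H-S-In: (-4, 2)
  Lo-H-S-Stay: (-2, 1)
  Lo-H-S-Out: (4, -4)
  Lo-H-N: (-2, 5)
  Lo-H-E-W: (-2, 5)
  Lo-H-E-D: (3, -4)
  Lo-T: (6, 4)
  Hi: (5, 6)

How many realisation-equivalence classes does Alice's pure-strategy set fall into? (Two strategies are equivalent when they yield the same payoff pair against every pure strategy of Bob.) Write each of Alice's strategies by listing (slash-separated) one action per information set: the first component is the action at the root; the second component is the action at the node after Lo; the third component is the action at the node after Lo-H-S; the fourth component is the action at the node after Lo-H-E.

8

Alice has 24 pure strategies: Lo/H/In/W, Lo/H/In/D, Lo/H/Stay/W, Lo/H/Stay/D, Lo/H/Out/W, Lo/H/Out/D, Lo/T/In/W, Lo/T/In/D, Lo/T/Stay/W, Lo/T/Stay/D, Lo/T/Out/W, Lo/T/Out/D, Hi/H/In/W, Hi/H/In/D, Hi/H/Stay/W, Hi/H/Stay/D, Hi/H/Out/W, Hi/H/Out/D, Hi/T/In/W, Hi/T/In/D, Hi/T/Stay/W, Hi/T/Stay/D, Hi/T/Out/W, Hi/T/Out/D. Columns: S, N, E.
{Lo/H/In/W} → row (-4,2) (-2,5) (-2,5)
{Lo/H/In/D} → row (-4,2) (-2,5) (3,-4)
{Lo/H/Stay/W} → row (-2,1) (-2,5) (-2,5)
{Lo/H/Stay/D} → row (-2,1) (-2,5) (3,-4)
{Lo/H/Out/W} → row (4,-4) (-2,5) (-2,5)
{Lo/H/Out/D} → row (4,-4) (-2,5) (3,-4)
{Lo/T/In/W, Lo/T/In/D, Lo/T/Stay/W, Lo/T/Stay/D, Lo/T/Out/W, Lo/T/Out/D} → row (6,4) (6,4) (6,4)
{Hi/H/In/W, Hi/H/In/D, Hi/H/Stay/W, Hi/H/Stay/D, Hi/H/Out/W, Hi/H/Out/D, Hi/T/In/W, Hi/T/In/D, Hi/T/Stay/W, Hi/T/Stay/D, Hi/T/Out/W, Hi/T/Out/D} → row (5,6) (5,6) (5,6)
That's 8 distinct rows out of 24 strategies.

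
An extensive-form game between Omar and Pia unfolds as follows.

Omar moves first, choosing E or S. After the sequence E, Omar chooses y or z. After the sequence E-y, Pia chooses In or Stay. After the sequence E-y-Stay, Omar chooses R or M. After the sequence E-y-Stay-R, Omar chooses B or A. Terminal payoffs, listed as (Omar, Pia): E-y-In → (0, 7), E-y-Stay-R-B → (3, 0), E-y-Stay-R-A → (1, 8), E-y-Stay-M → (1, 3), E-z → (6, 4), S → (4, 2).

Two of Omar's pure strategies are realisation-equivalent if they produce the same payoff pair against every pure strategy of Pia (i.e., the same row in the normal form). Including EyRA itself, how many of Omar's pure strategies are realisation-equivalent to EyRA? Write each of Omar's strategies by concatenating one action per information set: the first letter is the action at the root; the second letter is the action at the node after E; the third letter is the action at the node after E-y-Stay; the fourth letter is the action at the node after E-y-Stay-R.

1

Row for EyRA (columns In, Stay): (0,7) (1,8).
Every one of Omar's information sets is on the play path for some reply by Pia when Omar follows EyRA.
Changing the action at any of them therefore changes at least one column, so only EyRA itself gives this row.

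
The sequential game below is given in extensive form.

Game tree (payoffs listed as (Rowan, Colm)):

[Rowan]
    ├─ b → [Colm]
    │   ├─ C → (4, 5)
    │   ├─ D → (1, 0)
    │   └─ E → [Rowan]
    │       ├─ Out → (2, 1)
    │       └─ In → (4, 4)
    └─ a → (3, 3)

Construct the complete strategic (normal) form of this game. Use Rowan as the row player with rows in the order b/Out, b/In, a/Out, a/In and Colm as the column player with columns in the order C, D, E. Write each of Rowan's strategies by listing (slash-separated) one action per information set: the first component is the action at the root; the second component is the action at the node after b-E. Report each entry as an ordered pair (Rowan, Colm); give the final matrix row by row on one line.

b/Out: (4,5) (1,0) (2,1) | b/In: (4,5) (1,0) (4,4) | a/Out: (3,3) (3,3) (3,3) | a/In: (3,3) (3,3) (3,3)

Row b/Out: C→(4,5), D→(1,0), E→(2,1)
Row b/In: C→(4,5), D→(1,0), E→(4,4)
Row a/Out: C→(3,3), D→(3,3), E→(3,3)
Row a/In: C→(3,3), D→(3,3), E→(3,3)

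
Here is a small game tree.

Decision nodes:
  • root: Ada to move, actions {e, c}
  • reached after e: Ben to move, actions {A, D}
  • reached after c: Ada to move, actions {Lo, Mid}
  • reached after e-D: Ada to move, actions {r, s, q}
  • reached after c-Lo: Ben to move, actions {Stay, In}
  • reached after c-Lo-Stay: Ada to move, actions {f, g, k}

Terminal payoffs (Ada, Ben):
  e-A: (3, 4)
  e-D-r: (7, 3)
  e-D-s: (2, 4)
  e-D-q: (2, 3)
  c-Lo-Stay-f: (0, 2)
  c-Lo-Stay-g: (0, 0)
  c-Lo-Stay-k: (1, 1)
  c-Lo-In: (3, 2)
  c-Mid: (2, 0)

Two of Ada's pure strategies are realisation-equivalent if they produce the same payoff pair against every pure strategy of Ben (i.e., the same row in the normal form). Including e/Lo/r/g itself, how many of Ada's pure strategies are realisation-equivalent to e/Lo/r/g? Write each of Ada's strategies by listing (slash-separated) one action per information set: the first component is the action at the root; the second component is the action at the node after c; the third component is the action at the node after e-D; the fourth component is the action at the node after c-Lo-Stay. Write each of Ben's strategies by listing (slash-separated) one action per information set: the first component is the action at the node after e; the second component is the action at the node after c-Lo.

Row for e/Lo/r/g (columns A/Stay, A/In, D/Stay, D/In): (3,4) (3,4) (7,3) (7,3).
Under e/Lo/r/g, Ada's choice at the node after c and at the node after c-Lo-Stay can never be reached regardless of what Ben does, so varying those choices leaves every outcome unchanged.
Holding the reachable choices fixed and varying the unreachable ones freely already gives 2 × 3 = 6 equivalent strategies.
No other strategy reproduces this row, so those 6 are the full class: e/Lo/r/f, e/Lo/r/g, e/Lo/r/k, e/Mid/r/f, e/Mid/r/g, e/Mid/r/k.

6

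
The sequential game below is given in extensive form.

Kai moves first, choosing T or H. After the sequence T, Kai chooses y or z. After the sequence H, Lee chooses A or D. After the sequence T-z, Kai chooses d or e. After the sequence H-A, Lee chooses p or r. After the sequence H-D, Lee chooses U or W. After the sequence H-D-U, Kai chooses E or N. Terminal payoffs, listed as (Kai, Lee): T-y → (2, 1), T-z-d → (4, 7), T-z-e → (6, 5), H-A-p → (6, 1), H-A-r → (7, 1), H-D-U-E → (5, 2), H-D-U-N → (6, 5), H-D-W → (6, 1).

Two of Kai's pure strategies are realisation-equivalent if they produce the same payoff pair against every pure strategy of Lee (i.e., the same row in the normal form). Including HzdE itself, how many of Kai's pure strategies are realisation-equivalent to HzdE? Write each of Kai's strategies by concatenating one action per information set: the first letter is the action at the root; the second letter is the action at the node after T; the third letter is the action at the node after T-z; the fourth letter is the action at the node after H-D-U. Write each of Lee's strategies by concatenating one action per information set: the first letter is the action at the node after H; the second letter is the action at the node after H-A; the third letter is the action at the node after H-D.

Row for HzdE (columns ApU, ApW, ArU, ArW, DpU, DpW, DrU, DrW): (6,1) (6,1) (7,1) (7,1) (5,2) (6,1) (5,2) (6,1).
Under HzdE, Kai's choice at the node after T and at the node after T-z can never be reached regardless of what Lee does, so varying those choices leaves every outcome unchanged.
Holding the reachable choices fixed and varying the unreachable ones freely already gives 2 × 2 = 4 equivalent strategies.
No other strategy reproduces this row, so those 4 are the full class: HydE, HyeE, HzdE, HzeE.

4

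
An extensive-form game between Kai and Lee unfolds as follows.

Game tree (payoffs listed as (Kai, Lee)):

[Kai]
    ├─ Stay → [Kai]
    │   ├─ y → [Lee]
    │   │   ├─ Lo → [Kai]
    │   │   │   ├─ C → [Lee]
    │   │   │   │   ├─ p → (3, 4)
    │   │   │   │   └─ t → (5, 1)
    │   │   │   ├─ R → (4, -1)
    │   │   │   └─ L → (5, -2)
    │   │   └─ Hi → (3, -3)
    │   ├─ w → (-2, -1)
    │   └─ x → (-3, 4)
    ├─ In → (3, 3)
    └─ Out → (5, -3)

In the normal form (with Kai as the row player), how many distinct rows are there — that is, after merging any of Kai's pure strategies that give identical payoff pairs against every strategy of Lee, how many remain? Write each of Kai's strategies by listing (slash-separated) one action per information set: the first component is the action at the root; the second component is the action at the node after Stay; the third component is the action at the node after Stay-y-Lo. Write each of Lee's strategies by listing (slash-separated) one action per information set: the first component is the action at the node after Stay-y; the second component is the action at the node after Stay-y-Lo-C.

7

Kai has 27 pure strategies: Stay/y/C, Stay/y/R, Stay/y/L, Stay/w/C, Stay/w/R, Stay/w/L, Stay/x/C, Stay/x/R, Stay/x/L, In/y/C, In/y/R, In/y/L, In/w/C, In/w/R, In/w/L, In/x/C, In/x/R, In/x/L, Out/y/C, Out/y/R, Out/y/L, Out/w/C, Out/w/R, Out/w/L, Out/x/C, Out/x/R, Out/x/L. Columns: Lo/p, Lo/t, Hi/p, Hi/t.
{Stay/y/C} → row (3,4) (5,1) (3,-3) (3,-3)
{Stay/y/R} → row (4,-1) (4,-1) (3,-3) (3,-3)
{Stay/y/L} → row (5,-2) (5,-2) (3,-3) (3,-3)
{Stay/w/C, Stay/w/R, Stay/w/L} → row (-2,-1) (-2,-1) (-2,-1) (-2,-1)
{Stay/x/C, Stay/x/R, Stay/x/L} → row (-3,4) (-3,4) (-3,4) (-3,4)
{In/y/C, In/y/R, In/y/L, In/w/C, In/w/R, In/w/L, In/x/C, In/x/R, In/x/L} → row (3,3) (3,3) (3,3) (3,3)
{Out/y/C, Out/y/R, Out/y/L, Out/w/C, Out/w/R, Out/w/L, Out/x/C, Out/x/R, Out/x/L} → row (5,-3) (5,-3) (5,-3) (5,-3)
That's 7 distinct rows out of 27 strategies.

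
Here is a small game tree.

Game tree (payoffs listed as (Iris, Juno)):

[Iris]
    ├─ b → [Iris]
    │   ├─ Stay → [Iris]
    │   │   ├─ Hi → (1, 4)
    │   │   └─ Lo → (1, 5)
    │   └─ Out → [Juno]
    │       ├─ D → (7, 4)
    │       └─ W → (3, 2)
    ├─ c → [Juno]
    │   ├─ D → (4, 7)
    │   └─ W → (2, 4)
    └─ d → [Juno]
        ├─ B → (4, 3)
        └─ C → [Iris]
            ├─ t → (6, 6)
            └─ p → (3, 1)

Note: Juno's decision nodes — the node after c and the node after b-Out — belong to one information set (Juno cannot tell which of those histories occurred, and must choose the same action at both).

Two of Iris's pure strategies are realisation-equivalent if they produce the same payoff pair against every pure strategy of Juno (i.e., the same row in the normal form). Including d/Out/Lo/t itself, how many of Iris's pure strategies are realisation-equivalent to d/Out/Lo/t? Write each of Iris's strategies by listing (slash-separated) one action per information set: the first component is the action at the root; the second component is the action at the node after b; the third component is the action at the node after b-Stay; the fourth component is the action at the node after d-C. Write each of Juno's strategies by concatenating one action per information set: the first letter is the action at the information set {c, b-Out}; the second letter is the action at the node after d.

Row for d/Out/Lo/t (columns DB, DC, WB, WC): (4,3) (6,6) (4,3) (6,6).
Under d/Out/Lo/t, Iris's choice at the node after b and at the node after b-Stay can never be reached regardless of what Juno does, so varying those choices leaves every outcome unchanged.
Holding the reachable choices fixed and varying the unreachable ones freely already gives 2 × 2 = 4 equivalent strategies.
No other strategy reproduces this row, so those 4 are the full class: d/Stay/Hi/t, d/Stay/Lo/t, d/Out/Hi/t, d/Out/Lo/t.

4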